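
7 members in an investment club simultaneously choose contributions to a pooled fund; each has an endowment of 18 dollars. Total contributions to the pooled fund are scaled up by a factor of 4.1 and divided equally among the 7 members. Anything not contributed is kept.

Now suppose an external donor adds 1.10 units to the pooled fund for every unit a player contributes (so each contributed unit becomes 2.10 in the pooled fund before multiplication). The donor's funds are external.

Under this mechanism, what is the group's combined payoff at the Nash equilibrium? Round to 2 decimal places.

With the mechanism, a contributed unit returns 4.1 × 2.10 / 7 = 1.2300 per unit of net cost to the contributor — now above 1 — so contributing fully is weakly dominant for every player.
So the Nash equilibrium is full contribution by all 7; the group earns 4.1 × 2.10 × 126 = 1084.86.

1084.86 dollars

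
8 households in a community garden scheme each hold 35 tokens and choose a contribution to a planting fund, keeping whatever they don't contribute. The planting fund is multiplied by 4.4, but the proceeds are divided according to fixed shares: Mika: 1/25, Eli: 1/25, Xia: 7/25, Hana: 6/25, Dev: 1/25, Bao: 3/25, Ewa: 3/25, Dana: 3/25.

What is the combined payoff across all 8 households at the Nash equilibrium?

518.00 tokens

Each unit j contributes comes back to j as 4.4 × (j's share), so j prefers to contribute only if that share exceeds 1/4.4 = 0.2273; otherwise keeping the unit dominates.
The shares above 0.2273 belong to Xia and Hana, contributing 35 each; the remaining 6 contribute 0. Total contributed: 70.
The planting fund pays out 4.4 × 70 = 308.00 in total (split across the unequal shares, but the aggregate is all that matters for the group sum).
The 6 free-riders keep 35 each, adding 210. Group total = 210 + 308.00 = 518.00.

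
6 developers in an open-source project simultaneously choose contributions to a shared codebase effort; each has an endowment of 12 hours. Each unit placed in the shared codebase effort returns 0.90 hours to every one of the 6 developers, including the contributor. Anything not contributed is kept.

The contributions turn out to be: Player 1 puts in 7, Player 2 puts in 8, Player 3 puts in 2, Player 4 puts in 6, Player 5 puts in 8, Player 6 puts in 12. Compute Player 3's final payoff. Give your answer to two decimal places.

48.70 hours

Total contributed: 7 + 8 + 2 + 6 + 8 + 12 = 43.
Each receives 0.90 × 43 = 38.70 from the shared codebase effort.
Player 3 keeps 12 − 2 = 10, so Player 3's payoff is 10 + 38.70 = 48.70.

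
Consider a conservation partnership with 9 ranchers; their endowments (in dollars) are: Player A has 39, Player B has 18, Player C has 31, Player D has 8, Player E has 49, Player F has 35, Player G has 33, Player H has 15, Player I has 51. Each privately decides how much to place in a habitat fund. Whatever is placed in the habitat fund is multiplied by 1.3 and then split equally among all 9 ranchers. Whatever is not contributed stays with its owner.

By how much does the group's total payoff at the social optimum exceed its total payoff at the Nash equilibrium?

The private return per contributed unit is 1.3/9 = 0.1444 < 1 for every player regardless of endowment, so the Nash equilibrium is zero contribution and the group total is Σ E_j = 39 + 18 + 31 + 8 + 49 + 35 + 33 + 15 + 51 = 279.
Each contributed unit returns 1.300 to the group, so the social optimum is full contribution by everyone: group total = 1.300 × 279 = 362.70.
Efficiency loss = (1.300 − 1) × 279 = 83.70.

83.70 dollars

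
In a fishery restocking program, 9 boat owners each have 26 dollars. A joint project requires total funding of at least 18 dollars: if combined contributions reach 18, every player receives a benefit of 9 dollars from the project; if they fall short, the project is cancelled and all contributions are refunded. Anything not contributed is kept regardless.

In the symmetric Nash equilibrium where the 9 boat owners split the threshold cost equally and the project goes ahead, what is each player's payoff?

33 dollars

Equal share of the threshold: 18/9 = 2.
At this profile no one gains by cutting their contribution: any cut drops the total below 18, the project is cancelled, contributions are refunded, and the deviator ends with 26, which is less than 26 − 2 + 9 = 33. Contributing more than 2 just wastes the excess. So contributing exactly 2 is a best response.
Each player's payoff: 26 − 2 + 9 = 33.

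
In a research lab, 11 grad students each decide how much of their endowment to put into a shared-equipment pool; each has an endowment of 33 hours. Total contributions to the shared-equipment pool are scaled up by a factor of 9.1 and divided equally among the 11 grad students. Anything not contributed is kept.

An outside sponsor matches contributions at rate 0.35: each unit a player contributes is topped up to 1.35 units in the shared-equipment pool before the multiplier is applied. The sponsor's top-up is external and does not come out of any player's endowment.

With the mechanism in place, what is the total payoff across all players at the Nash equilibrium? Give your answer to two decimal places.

Under the mechanism each unit contributed yields 9.1 × 1.35 / 11 = 1.1168 back to its contributor per unit of net cost, which exceeds 1, making full contribution the dominant choice for everyone.
At the Nash equilibrium everyone contributes 33. Group total payoff = 9.1 × 1.35 × 363 = 4459.46.

4459.46 hours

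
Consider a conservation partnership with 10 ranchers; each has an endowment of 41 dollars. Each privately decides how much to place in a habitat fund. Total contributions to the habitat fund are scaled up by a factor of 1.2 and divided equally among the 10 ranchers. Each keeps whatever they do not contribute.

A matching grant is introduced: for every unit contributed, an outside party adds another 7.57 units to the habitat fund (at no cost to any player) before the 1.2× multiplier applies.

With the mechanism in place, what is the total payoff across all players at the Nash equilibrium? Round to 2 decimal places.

Under the mechanism each unit contributed yields 1.2 × 8.57 / 10 = 1.0284 back to its contributor per unit of net cost, which exceeds 1, making full contribution the dominant choice for everyone.
At the Nash equilibrium everyone contributes 41. Group total payoff = 1.2 × 8.57 × 410 = 4216.44.

4216.44 dollars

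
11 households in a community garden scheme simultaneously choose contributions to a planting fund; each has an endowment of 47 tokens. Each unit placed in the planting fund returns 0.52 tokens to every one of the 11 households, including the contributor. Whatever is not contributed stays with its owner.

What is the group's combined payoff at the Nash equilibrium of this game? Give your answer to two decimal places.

517.00 tokens

The private return per contributed unit is 0.52 < 1, so contributing 0 is dominant for every player. At the Nash equilibrium everyone keeps their 47, and the group total is 11 × 47 = 517.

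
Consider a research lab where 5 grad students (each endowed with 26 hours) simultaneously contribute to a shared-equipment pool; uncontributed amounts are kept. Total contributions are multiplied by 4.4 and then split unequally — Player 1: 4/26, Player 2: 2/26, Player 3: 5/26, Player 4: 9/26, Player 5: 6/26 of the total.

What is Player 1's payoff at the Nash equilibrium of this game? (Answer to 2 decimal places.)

A player with share s gets back 4.4·s per unit contributed, so full contribution is dominant for anyone with s > 1/4.4 = 0.2273 and zero contribution is dominant for anyone below.
The shares above 0.2273 belong to Player 4 and Player 5, contributing 26 each; the remaining 3 contribute 0. Total contributed: 52.
Player 1 keeps 26 and receives 4.4 × 52 × 4/26 = 35.20 from the shared-equipment pool, for a payoff of 61.20.

61.20 hours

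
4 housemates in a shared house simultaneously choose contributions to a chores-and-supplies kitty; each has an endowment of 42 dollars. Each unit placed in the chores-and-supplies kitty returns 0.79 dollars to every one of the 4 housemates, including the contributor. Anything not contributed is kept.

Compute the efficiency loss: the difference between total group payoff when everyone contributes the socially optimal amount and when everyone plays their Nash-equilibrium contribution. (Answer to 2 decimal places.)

362.88 dollars

The private return per contributed unit is 0.79 < 1, so contributing 0 is dominant for every player. At the Nash equilibrium everyone keeps their 42, and the group total is 4 × 42 = 168.
Each contributed unit returns 3.160 to the group as a whole (0.79 to each of 4 players), which exceeds 1, so the social optimum is full contribution: group total = 3.160 × 168 = 530.88.
Efficiency loss = 530.88 − 168 = 362.88.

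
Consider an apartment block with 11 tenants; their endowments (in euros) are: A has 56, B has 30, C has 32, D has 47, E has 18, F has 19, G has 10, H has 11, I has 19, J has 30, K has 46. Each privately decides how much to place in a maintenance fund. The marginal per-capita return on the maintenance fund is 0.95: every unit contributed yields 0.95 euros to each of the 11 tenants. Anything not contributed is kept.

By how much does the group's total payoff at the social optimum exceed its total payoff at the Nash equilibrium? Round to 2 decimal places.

The private return per contributed unit is 0.95 < 1 for everyone, so the Nash equilibrium is zero contribution and the group total is Σ E_j = 56 + 30 + 32 + 47 + 18 + 19 + 10 + 11 + 19 + 30 + 46 = 318.
Each contributed unit returns 10.450 to the group, so the social optimum is full contribution by everyone: group total = 10.450 × 318 = 3323.10.
Efficiency loss = (10.450 − 1) × 318 = 3005.10.

3005.10 euros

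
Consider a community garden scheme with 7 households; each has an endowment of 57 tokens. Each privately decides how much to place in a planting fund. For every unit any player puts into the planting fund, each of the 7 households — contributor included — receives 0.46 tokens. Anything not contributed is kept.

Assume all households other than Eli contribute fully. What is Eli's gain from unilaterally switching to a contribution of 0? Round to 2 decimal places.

30.78 tokens

Switching from a contribution of 57 to 0 lets Eli keep an extra 57 tokens, but lowers the planting fund by 57, which costs Eli their own share of that drop: 0.46 × 57 = 26.22.
Net gain = 57 − 26.22 = 30.78. The private return per contributed unit (0.46) is below 1, so free-riding is indeed the best response regardless of what the others do.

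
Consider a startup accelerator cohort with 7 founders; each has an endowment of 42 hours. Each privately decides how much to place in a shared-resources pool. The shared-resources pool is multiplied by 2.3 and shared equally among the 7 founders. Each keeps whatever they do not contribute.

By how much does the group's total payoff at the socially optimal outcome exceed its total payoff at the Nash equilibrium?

382.20 hours

Each contributed unit returns 2.3/7 = 0.3286 to its contributor — below 1 — so contributing 0 is dominant for every player. At the Nash equilibrium everyone keeps their 42, and the group total is 7 × 42 = 294.
Each contributed unit returns 2.300 to the group as a whole (0.3286 to each of 7 players), which exceeds 1, so the social optimum is full contribution: group total = 2.300 × 294 = 676.20.
Efficiency loss = 676.20 − 294 = 382.20.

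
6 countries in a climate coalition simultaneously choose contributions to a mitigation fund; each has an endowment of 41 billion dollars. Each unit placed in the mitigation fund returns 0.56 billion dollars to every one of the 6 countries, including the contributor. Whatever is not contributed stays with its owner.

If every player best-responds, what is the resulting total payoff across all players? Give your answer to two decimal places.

246.00 billion dollars

The private return per contributed unit is 0.56 < 1, so contributing 0 is dominant for every player. At the Nash equilibrium everyone keeps their 41, and the group total is 6 × 41 = 246.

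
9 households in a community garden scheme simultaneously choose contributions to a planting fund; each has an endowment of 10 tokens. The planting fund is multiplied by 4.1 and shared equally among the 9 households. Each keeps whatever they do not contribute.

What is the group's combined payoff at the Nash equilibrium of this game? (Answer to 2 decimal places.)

Each contributed unit returns 4.1/9 = 0.4556 to its contributor — below 1 — so contributing 0 is dominant for every player. At the Nash equilibrium everyone keeps their 10, and the group total is 9 × 10 = 90.

90.00 tokens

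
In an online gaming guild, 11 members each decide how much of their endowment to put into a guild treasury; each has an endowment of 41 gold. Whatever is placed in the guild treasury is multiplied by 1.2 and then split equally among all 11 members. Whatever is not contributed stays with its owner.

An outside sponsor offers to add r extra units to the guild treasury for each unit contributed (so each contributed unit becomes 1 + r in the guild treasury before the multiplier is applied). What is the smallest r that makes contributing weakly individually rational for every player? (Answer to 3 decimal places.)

With matching at rate r, one contributed unit becomes (1 + r) in the guild treasury and returns 1.2 × (1 + r) / 11 to the contributor.
Setting this equal to 1: 1 + r = 11/1.2 = 9.1667.
So the minimum matching rate is r = 9.1667 − 1 = 8.167.

8.167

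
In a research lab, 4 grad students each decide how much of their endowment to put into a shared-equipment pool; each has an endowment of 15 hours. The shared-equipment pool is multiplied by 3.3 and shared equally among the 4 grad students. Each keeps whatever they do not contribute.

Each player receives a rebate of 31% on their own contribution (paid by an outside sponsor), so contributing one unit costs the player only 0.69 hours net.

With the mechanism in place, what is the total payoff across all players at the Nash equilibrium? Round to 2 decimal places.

With the mechanism, a contributed unit returns (3.3/4) / 0.69 = 1.1957 per unit of net cost to the contributor — now above 1 — so contributing fully is weakly dominant for every player.
At the Nash equilibrium everyone contributes 15. Group total payoff = 4 × (15 × 0.31 + 3.3 × 15) = 216.60.

216.60 hours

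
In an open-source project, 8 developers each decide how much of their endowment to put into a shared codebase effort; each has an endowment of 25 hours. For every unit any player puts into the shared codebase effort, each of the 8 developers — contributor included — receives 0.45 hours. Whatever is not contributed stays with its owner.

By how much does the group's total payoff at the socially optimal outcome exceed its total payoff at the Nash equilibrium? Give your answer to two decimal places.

520.00 hours

The private return per contributed unit is 0.45 < 1, so contributing 0 is dominant for every player. At the Nash equilibrium everyone keeps their 25, and the group total is 8 × 25 = 200.
Each contributed unit returns 3.600 to the group as a whole (0.45 to each of 8 players), which exceeds 1, so the social optimum is full contribution: group total = 3.600 × 200 = 720.00.
Efficiency loss = 720.00 − 200 = 520.00.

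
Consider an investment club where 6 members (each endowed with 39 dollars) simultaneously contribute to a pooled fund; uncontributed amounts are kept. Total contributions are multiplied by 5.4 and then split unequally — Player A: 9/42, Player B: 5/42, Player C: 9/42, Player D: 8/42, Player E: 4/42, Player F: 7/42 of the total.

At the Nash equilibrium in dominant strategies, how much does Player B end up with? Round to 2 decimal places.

114.21 dollars

Player j's private return per contributed unit is 5.4 × (j's share). Contributing is weakly dominant for j when that share is at least 1/5.4 = 0.1852, and contributing 0 is dominant otherwise.
Player A, Player C and Player D are above the threshold, contributing 39 each; the remaining 3 contribute 0. Total contributed: 117.
Player B keeps 39 and receives 5.4 × 117 × 5/42 = 75.21 from the pooled fund, for a payoff of 114.21.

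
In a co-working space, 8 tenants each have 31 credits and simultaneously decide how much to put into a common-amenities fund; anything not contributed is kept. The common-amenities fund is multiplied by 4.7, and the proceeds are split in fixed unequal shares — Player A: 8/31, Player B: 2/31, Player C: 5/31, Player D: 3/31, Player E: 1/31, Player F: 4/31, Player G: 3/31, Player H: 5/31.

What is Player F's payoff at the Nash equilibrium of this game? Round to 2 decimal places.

49.80 credits

For player j, contributing a unit is worthwhile iff 4.7 × (j's share) ≥ 1, i.e. iff j's share is at least 0.2128.
Player A alone (share 8/31) is above the threshold, contributing 31; the remaining 7 contribute 0. Total contributed: 31.
Player F keeps 31 and receives 4.7 × 31 × 4/31 = 18.80 from the common-amenities fund, for a payoff of 49.80.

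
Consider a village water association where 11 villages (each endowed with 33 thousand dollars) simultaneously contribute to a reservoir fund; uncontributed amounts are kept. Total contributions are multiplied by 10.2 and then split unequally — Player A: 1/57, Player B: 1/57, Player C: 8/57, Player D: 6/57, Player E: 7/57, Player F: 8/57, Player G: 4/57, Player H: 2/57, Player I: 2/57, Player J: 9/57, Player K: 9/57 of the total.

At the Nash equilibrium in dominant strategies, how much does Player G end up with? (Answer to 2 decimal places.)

174.73 thousand dollars

Player j's private return per contributed unit is 10.2 × (j's share). Contributing is weakly dominant for j when that share is at least 1/10.2 = 0.0980, and contributing 0 is dominant otherwise.
Player C, Player D, Player E, Player F, Player J and Player K clear that bar, contributing 33 each; the remaining 5 contribute 0. Total contributed: 198.
Player G keeps 33 and receives 10.2 × 198 × 4/57 = 141.73 from the reservoir fund, for a payoff of 174.73.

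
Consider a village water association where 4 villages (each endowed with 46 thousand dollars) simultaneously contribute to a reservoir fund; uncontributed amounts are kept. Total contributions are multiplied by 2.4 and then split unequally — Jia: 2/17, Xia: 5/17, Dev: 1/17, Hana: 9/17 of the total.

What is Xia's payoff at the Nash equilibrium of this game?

78.47 thousand dollars

Each unit j contributes comes back to j as 2.4 × (j's share), so j prefers to contribute only if that share exceeds 1/2.4 = 0.4167; otherwise keeping the unit dominates.
The only share above 0.4167 is Hana's 9/17, contributing 46; the remaining 3 contribute 0. Total contributed: 46.
Xia keeps 46 and receives 2.4 × 46 × 5/17 = 32.47 from the reservoir fund, for a payoff of 78.47.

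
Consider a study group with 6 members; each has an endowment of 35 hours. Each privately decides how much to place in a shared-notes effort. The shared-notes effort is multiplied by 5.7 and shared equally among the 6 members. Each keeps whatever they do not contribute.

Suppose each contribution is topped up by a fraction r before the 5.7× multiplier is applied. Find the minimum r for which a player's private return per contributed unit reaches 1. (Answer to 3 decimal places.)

With matching at rate r, one contributed unit becomes (1 + r) in the shared-notes effort and returns 5.7 × (1 + r) / 6 to the contributor.
Setting this equal to 1: 1 + r = 6/5.7 = 1.0526.
So the minimum matching rate is r = 1.0526 − 1 = 0.053.

0.053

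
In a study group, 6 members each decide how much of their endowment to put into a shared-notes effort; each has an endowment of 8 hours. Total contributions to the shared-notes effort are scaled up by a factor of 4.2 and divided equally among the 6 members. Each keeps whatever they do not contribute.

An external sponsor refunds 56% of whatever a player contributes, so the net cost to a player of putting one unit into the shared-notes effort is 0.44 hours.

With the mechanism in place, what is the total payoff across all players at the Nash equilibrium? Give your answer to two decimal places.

228.48 hours

With the mechanism, a contributed unit returns (4.2/6) / 0.44 = 1.5909 per unit of net cost to the contributor — now above 1 — so contributing fully is weakly dominant for every player.
At the Nash equilibrium everyone contributes 8. Group total payoff = 6 × (8 × 0.56 + 4.2 × 8) = 228.48.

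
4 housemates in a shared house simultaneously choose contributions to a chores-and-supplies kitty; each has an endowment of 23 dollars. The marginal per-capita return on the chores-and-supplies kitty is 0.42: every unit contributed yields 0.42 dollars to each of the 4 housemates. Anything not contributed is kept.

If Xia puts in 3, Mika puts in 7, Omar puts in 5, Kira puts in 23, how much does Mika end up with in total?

Total contributed: 3 + 7 + 5 + 23 = 38.
Each receives 0.42 × 38 = 15.96 from the chores-and-supplies kitty.
Mika keeps 23 − 7 = 16, so Mika's payoff is 16 + 15.96 = 31.96.

31.96 dollars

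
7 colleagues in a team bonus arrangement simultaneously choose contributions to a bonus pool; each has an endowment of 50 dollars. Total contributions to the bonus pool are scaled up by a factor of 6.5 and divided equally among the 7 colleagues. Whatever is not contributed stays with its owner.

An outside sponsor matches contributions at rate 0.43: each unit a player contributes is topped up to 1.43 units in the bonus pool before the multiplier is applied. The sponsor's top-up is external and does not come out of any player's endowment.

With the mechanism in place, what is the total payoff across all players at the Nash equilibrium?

3253.25 dollars

The effective private return per unit is now 6.5 × 1.43 / 7 = 1.3279 > 1, so every player's dominant strategy flips to full contribution.
At the Nash equilibrium everyone contributes 50. Group total payoff = 6.5 × 1.43 × 350 = 3253.25.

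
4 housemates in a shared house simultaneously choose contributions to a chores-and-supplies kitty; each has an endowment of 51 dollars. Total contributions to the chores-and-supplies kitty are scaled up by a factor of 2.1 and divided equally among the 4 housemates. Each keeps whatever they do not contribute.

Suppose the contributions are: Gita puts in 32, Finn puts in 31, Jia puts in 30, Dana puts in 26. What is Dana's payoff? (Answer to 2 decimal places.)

Total contributed: 32 + 31 + 30 + 26 = 119.
Each receives 2.1 × 119 / 4 = 62.48 from the chores-and-supplies kitty.
Dana keeps 51 − 26 = 25, so Dana's payoff is 25 + 62.48 = 87.48.

87.48 dollars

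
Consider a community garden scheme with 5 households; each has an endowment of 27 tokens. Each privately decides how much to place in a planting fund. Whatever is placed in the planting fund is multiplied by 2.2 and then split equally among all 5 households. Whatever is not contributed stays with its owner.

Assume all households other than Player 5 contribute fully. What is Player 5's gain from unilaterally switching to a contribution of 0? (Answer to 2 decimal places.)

Switching from a contribution of 27 to 0 lets Player 5 keep an extra 27 tokens, but lowers the planting fund by 27, which costs Player 5 their own share of that drop: 2.2/5 × 27 = 11.88.
Net gain = 27 − 11.88 = 15.12. The private return per contributed unit (0.4400) is below 1, so free-riding is indeed the best response regardless of what the others do.

15.12 tokens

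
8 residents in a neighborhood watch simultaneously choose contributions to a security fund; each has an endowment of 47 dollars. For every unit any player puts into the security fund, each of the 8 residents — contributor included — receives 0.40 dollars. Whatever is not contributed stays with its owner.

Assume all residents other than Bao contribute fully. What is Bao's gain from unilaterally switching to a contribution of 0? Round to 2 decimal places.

Switching from a contribution of 47 to 0 lets Bao keep an extra 47 dollars, but lowers the security fund by 47, which costs Bao their own share of that drop: 0.40 × 47 = 18.80.
Net gain = 47 − 18.80 = 28.20. The private return per contributed unit (0.40) is below 1, so free-riding is indeed the best response regardless of what the others do.

28.20 dollars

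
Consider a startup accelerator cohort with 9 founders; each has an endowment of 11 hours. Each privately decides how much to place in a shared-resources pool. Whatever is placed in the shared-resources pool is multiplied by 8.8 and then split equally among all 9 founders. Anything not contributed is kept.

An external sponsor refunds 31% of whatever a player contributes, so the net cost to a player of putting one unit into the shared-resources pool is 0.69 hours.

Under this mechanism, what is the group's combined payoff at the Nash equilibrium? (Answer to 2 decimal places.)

901.89 hours

With the mechanism, a contributed unit returns (8.8/9) / 0.69 = 1.4171 per unit of net cost to the contributor — now above 1 — so contributing fully is weakly dominant for every player.
So the Nash equilibrium is full contribution by all 9; the group earns 9 × (11 × 0.31 + 8.8 × 11) = 901.89.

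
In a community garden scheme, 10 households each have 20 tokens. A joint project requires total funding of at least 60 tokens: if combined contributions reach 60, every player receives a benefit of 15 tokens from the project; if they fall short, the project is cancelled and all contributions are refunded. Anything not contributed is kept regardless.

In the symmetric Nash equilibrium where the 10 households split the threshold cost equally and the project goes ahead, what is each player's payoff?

29 tokens

Equal share of the threshold: 60/10 = 6.
At this profile no one gains by cutting their contribution: any cut drops the total below 60, the project is cancelled, contributions are refunded, and the deviator ends with 20, which is less than 20 − 6 + 15 = 29. Contributing more than 6 just wastes the excess. So contributing exactly 6 is a best response.
Each player's payoff: 20 − 6 + 15 = 29.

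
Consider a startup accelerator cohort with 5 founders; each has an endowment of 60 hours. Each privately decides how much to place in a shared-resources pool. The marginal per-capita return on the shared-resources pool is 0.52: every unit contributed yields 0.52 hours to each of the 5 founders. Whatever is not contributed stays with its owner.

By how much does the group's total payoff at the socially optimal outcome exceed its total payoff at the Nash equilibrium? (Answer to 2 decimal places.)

The private return per contributed unit is 0.52 < 1, so contributing 0 is dominant for every player. At the Nash equilibrium everyone keeps their 60, and the group total is 5 × 60 = 300.
Each contributed unit returns 2.600 to the group as a whole (0.52 to each of 5 players), which exceeds 1, so the social optimum is full contribution: group total = 2.600 × 300 = 780.00.
Efficiency loss = 780.00 − 300 = 480.00.

480.00 hours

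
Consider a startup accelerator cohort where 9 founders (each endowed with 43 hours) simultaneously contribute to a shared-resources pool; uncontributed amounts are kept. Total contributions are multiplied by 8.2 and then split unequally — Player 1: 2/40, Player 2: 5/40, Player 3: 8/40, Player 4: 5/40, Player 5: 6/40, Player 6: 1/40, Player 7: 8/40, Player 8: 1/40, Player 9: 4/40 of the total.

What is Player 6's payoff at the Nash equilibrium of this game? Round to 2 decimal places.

87.08 hours

For player j, contributing a unit is worthwhile iff 8.2 × (j's share) ≥ 1, i.e. iff j's share is at least 0.1220.
The shares above 0.1220 belong to Player 2, Player 3, Player 4, Player 5 and Player 7, contributing 43 each; the remaining 4 contribute 0. Total contributed: 215.
Player 6 keeps 43 and receives 8.2 × 215 × 1/40 = 44.08 from the shared-resources pool, for a payoff of 87.08.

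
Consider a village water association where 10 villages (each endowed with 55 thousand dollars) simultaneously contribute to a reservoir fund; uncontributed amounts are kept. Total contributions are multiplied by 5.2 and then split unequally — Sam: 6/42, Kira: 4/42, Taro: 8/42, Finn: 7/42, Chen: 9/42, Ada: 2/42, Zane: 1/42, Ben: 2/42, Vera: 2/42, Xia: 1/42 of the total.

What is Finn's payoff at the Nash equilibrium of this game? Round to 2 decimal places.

Player j's private return per contributed unit is 5.2 × (j's share). Contributing is weakly dominant for j when that share is at least 1/5.2 = 0.1923, and contributing 0 is dominant otherwise.
The only share above 0.1923 is Chen's 9/42, contributing 55; the remaining 9 contribute 0. Total contributed: 55.
Finn keeps 55 and receives 5.2 × 55 × 7/42 = 47.67 from the reservoir fund, for a payoff of 102.67.

102.67 thousand dollars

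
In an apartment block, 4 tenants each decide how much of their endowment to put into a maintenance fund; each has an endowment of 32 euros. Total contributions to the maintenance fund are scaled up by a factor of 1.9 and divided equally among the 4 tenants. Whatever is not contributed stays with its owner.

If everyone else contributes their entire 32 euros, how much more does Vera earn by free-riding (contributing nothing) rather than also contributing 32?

Switching from a contribution of 32 to 0 lets Vera keep an extra 32 euros, but lowers the maintenance fund by 32, which costs Vera their own share of that drop: 1.9/4 × 32 = 15.20.
Net gain = 32 − 15.20 = 16.80. The private return per contributed unit (0.4750) is below 1, so free-riding is indeed the best response regardless of what the others do.

16.80 euros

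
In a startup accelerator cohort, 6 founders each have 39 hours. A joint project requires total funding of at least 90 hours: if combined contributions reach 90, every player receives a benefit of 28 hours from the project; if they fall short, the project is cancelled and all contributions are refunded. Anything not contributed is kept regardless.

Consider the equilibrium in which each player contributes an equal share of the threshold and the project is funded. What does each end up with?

52 hours

Equal share of the threshold: 90/6 = 15.
At this profile no one gains by cutting their contribution: any cut drops the total below 90, the project is cancelled, contributions are refunded, and the deviator ends with 39, which is less than 39 − 15 + 28 = 52. Contributing more than 15 just wastes the excess. So contributing exactly 15 is a best response.
Each player's payoff: 39 − 15 + 28 = 52.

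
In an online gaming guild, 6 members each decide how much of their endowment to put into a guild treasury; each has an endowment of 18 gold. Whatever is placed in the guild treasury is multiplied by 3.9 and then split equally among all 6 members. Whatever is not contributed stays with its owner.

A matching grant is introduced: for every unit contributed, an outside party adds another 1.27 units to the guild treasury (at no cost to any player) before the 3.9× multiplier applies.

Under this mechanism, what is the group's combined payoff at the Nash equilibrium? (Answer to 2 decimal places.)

The effective private return per unit is now 3.9 × 2.27 / 6 = 1.4755 > 1, so every player's dominant strategy flips to full contribution.
At the Nash equilibrium everyone contributes 18. Group total payoff = 3.9 × 2.27 × 108 = 956.12.

956.12 gold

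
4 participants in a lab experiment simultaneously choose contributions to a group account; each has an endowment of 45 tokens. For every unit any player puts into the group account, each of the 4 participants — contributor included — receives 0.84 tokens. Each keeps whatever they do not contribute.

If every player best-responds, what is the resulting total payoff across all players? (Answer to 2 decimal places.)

180.00 tokens

The private return per contributed unit is 0.84 < 1, so contributing 0 is dominant for every player. At the Nash equilibrium everyone keeps their 45, and the group total is 4 × 45 = 180.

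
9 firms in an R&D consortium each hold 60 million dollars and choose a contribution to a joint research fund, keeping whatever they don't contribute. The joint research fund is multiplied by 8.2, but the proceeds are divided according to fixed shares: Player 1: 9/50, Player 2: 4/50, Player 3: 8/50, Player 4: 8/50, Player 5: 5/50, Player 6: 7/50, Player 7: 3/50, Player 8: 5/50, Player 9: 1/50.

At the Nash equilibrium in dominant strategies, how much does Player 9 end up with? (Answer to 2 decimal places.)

99.36 million dollars

Each unit j contributes comes back to j as 8.2 × (j's share), so j prefers to contribute only if that share exceeds 1/8.2 = 0.1220; otherwise keeping the unit dominates.
Player 1, Player 3, Player 4 and Player 6 are above the threshold, contributing 60 each; the remaining 5 contribute 0. Total contributed: 240.
Player 9 keeps 60 and receives 8.2 × 240 × 1/50 = 39.36 from the joint research fund, for a payoff of 99.36.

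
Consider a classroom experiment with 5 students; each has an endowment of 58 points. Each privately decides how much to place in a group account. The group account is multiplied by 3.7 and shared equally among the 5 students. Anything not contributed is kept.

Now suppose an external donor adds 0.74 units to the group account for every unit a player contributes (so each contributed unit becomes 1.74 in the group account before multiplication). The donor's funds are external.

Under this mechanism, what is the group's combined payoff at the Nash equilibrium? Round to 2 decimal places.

1867.02 points

With the mechanism, a contributed unit returns 3.7 × 1.74 / 5 = 1.2876 per unit of net cost to the contributor — now above 1 — so contributing fully is weakly dominant for every player.
At the Nash equilibrium everyone contributes 58. Group total payoff = 3.7 × 1.74 × 290 = 1867.02.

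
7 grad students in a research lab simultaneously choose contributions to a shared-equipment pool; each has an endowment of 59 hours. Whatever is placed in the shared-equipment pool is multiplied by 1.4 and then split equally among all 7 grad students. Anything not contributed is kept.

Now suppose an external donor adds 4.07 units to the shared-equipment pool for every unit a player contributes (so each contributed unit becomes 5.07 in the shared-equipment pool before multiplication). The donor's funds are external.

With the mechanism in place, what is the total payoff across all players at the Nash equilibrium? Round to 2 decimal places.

2931.47 hours

Under the mechanism each unit contributed yields 1.4 × 5.07 / 7 = 1.0140 back to its contributor per unit of net cost, which exceeds 1, making full contribution the dominant choice for everyone.
So the Nash equilibrium is full contribution by all 7; the group earns 1.4 × 5.07 × 413 = 2931.47.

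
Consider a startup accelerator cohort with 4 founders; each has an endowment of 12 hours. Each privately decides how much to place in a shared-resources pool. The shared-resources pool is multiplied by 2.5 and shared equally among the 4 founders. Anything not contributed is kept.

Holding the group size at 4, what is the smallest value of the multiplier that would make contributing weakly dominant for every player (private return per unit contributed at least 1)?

A contributed unit returns (multiplier)/4 to its contributor.
This reaches 1 exactly when the multiplier is 4.

4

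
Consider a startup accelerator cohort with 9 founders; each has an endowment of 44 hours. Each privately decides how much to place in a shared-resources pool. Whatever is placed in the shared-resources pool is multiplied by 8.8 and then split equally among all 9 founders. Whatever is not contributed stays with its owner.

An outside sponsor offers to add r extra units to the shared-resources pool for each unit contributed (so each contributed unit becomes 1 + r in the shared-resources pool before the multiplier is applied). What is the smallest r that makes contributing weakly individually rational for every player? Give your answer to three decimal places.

With matching at rate r, one contributed unit becomes (1 + r) in the shared-resources pool and returns 8.8 × (1 + r) / 9 to the contributor.
Setting this equal to 1: 1 + r = 9/8.8 = 1.0227.
So the minimum matching rate is r = 1.0227 − 1 = 0.023.

0.023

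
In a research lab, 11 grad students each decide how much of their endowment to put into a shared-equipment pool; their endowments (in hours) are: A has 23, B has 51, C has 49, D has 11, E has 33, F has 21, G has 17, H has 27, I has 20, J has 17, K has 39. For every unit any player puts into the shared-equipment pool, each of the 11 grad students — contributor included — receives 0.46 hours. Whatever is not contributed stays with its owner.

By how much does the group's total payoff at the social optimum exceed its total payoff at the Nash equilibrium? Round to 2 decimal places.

The private return per contributed unit is 0.46 < 1 for everyone, so the Nash equilibrium is zero contribution and the group total is Σ E_j = 23 + 51 + 49 + 11 + 33 + 21 + 17 + 27 + 20 + 17 + 39 = 308.
Each contributed unit returns 5.060 to the group, so the social optimum is full contribution by everyone: group total = 5.060 × 308 = 1558.48.
Efficiency loss = (5.060 − 1) × 308 = 1250.48.

1250.48 hours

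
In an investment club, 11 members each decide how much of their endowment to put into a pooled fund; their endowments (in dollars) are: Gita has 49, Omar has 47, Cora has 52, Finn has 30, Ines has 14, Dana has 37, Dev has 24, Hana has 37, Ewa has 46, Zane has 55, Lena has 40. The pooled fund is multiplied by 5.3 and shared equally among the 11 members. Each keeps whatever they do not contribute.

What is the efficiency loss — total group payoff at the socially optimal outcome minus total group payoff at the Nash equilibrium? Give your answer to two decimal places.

1853.30 dollars

The private return per contributed unit is 5.3/11 = 0.4818 < 1 for every player regardless of endowment, so the Nash equilibrium is zero contribution and the group total is Σ E_j = 49 + 47 + 52 + 30 + 14 + 37 + 24 + 37 + 46 + 55 + 40 = 431.
Each contributed unit returns 5.300 to the group, so the social optimum is full contribution by everyone: group total = 5.300 × 431 = 2284.30.
Efficiency loss = (5.300 − 1) × 431 = 1853.30.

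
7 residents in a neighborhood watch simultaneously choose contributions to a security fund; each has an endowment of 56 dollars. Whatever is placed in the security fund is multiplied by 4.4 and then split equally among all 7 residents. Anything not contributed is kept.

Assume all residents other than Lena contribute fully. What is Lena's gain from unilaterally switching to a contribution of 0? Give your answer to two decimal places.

Switching from a contribution of 56 to 0 lets Lena keep an extra 56 dollars, but lowers the security fund by 56, which costs Lena their own share of that drop: 4.4/7 × 56 = 35.20.
Net gain = 56 − 35.20 = 20.80. The private return per contributed unit (0.6286) is below 1, so free-riding is indeed the best response regardless of what the others do.

20.80 dollars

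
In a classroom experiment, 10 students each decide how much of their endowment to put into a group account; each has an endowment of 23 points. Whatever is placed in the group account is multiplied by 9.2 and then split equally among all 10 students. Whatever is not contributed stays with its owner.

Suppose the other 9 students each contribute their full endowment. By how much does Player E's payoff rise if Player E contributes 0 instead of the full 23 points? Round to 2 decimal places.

Switching from a contribution of 23 to 0 lets Player E keep an extra 23 points, but lowers the group account by 23, which costs Player E their own share of that drop: 9.2/10 × 23 = 21.16.
Net gain = 23 − 21.16 = 1.84. The private return per contributed unit (0.9200) is below 1, so free-riding is indeed the best response regardless of what the others do.

1.84 points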